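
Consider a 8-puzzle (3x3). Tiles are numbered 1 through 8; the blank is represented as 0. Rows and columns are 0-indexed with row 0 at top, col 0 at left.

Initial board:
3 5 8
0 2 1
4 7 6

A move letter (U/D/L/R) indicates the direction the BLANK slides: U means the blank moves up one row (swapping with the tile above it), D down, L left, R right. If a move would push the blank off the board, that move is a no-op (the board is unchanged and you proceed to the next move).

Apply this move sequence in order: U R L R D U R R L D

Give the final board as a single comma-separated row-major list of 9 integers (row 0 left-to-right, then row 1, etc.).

Answer: 5, 2, 8, 3, 0, 1, 4, 7, 6

Derivation:
After move 1 (U):
0 5 8
3 2 1
4 7 6

After move 2 (R):
5 0 8
3 2 1
4 7 6

After move 3 (L):
0 5 8
3 2 1
4 7 6

After move 4 (R):
5 0 8
3 2 1
4 7 6

After move 5 (D):
5 2 8
3 0 1
4 7 6

After move 6 (U):
5 0 8
3 2 1
4 7 6

After move 7 (R):
5 8 0
3 2 1
4 7 6

After move 8 (R):
5 8 0
3 2 1
4 7 6

After move 9 (L):
5 0 8
3 2 1
4 7 6

After move 10 (D):
5 2 8
3 0 1
4 7 6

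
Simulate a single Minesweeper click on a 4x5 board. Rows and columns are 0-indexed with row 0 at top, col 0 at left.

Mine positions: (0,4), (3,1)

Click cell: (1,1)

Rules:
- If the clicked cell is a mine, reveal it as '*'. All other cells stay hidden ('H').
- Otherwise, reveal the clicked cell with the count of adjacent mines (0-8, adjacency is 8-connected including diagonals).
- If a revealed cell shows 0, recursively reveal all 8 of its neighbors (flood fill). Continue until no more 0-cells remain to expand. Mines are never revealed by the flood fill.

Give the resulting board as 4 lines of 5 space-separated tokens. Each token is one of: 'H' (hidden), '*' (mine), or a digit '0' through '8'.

0 0 0 1 H
0 0 0 1 1
1 1 1 0 0
H H 1 0 0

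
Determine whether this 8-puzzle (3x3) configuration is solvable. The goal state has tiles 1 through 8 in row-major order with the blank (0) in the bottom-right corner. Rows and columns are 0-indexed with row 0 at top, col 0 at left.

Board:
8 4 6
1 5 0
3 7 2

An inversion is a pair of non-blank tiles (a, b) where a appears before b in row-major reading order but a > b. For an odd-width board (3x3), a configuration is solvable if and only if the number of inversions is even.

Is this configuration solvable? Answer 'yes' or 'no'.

Answer: yes

Derivation:
Inversions (pairs i<j in row-major order where tile[i] > tile[j] > 0): 18
18 is even, so the puzzle is solvable.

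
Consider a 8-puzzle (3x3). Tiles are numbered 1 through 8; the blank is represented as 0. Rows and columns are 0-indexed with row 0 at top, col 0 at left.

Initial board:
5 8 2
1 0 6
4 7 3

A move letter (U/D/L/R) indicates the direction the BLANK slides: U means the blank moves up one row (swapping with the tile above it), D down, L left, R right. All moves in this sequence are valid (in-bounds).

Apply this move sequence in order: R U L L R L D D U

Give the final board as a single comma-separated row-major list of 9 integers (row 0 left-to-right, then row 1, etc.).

Answer: 1, 5, 8, 0, 6, 2, 4, 7, 3

Derivation:
After move 1 (R):
5 8 2
1 6 0
4 7 3

After move 2 (U):
5 8 0
1 6 2
4 7 3

After move 3 (L):
5 0 8
1 6 2
4 7 3

After move 4 (L):
0 5 8
1 6 2
4 7 3

After move 5 (R):
5 0 8
1 6 2
4 7 3

After move 6 (L):
0 5 8
1 6 2
4 7 3

After move 7 (D):
1 5 8
0 6 2
4 7 3

After move 8 (D):
1 5 8
4 6 2
0 7 3

After move 9 (U):
1 5 8
0 6 2
4 7 3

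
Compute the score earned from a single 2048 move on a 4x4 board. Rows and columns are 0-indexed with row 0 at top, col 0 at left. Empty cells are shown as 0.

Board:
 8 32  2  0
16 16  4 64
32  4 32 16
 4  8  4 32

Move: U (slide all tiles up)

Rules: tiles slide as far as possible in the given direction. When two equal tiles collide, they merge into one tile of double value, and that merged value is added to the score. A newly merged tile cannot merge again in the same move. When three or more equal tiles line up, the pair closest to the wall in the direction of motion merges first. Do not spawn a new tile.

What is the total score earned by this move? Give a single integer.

Answer: 0

Derivation:
Slide up:
col 0: [8, 16, 32, 4] -> [8, 16, 32, 4]  score +0 (running 0)
col 1: [32, 16, 4, 8] -> [32, 16, 4, 8]  score +0 (running 0)
col 2: [2, 4, 32, 4] -> [2, 4, 32, 4]  score +0 (running 0)
col 3: [0, 64, 16, 32] -> [64, 16, 32, 0]  score +0 (running 0)
Board after move:
 8 32  2 64
16 16  4 16
32  4 32 32
 4  8  4  0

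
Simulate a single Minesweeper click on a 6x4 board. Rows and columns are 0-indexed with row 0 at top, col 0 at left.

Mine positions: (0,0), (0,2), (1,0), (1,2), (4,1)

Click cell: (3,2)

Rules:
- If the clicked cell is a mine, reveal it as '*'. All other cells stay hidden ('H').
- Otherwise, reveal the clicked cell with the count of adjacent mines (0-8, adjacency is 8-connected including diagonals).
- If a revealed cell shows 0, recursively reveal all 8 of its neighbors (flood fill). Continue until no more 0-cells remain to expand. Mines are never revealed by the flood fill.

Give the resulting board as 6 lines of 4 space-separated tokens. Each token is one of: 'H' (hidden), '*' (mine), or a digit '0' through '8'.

H H H H
H H H H
H H H H
H H 1 H
H H H H
H H H H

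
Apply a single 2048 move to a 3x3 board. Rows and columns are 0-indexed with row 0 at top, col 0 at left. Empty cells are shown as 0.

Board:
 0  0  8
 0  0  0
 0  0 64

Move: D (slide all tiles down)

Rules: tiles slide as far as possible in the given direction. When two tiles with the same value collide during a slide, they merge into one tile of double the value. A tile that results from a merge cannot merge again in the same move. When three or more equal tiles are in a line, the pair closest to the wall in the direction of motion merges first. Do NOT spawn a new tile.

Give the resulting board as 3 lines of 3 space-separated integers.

Slide down:
col 0: [0, 0, 0] -> [0, 0, 0]
col 1: [0, 0, 0] -> [0, 0, 0]
col 2: [8, 0, 64] -> [0, 8, 64]

Answer:  0  0  0
 0  0  8
 0  0 64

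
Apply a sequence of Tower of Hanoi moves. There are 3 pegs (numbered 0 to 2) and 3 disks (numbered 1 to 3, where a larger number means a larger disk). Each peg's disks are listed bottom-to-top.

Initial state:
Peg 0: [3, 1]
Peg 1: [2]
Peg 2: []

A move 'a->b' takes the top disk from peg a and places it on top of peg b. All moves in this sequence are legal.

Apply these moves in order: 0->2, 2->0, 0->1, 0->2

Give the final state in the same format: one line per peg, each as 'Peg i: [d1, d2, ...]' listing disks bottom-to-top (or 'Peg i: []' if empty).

After move 1 (0->2):
Peg 0: [3]
Peg 1: [2]
Peg 2: [1]

After move 2 (2->0):
Peg 0: [3, 1]
Peg 1: [2]
Peg 2: []

After move 3 (0->1):
Peg 0: [3]
Peg 1: [2, 1]
Peg 2: []

After move 4 (0->2):
Peg 0: []
Peg 1: [2, 1]
Peg 2: [3]

Answer: Peg 0: []
Peg 1: [2, 1]
Peg 2: [3]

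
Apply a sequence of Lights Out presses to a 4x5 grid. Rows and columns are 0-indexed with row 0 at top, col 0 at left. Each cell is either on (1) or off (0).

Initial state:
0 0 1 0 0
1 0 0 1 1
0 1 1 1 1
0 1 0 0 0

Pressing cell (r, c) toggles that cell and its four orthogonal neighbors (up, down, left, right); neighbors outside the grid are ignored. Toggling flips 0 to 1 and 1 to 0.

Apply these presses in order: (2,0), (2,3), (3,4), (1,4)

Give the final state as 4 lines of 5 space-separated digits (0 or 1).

After press 1 at (2,0):
0 0 1 0 0
0 0 0 1 1
1 0 1 1 1
1 1 0 0 0

After press 2 at (2,3):
0 0 1 0 0
0 0 0 0 1
1 0 0 0 0
1 1 0 1 0

After press 3 at (3,4):
0 0 1 0 0
0 0 0 0 1
1 0 0 0 1
1 1 0 0 1

After press 4 at (1,4):
0 0 1 0 1
0 0 0 1 0
1 0 0 0 0
1 1 0 0 1

Answer: 0 0 1 0 1
0 0 0 1 0
1 0 0 0 0
1 1 0 0 1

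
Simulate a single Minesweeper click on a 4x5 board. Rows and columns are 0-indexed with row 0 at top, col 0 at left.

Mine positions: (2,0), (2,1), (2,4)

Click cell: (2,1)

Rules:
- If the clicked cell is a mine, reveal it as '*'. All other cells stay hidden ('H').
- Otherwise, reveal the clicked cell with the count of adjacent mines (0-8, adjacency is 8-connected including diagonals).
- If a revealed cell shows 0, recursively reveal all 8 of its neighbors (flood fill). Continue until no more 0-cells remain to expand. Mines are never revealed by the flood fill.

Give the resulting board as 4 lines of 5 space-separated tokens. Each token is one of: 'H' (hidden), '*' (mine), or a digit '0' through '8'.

H H H H H
H H H H H
H * H H H
H H H H H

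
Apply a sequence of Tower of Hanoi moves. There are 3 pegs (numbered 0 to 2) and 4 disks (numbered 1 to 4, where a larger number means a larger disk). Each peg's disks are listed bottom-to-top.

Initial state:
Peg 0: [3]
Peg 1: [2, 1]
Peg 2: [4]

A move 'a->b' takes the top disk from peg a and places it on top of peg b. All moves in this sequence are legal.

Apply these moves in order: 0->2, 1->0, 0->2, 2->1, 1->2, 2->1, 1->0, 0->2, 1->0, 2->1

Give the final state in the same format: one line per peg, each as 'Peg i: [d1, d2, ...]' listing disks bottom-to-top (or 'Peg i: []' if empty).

After move 1 (0->2):
Peg 0: []
Peg 1: [2, 1]
Peg 2: [4, 3]

After move 2 (1->0):
Peg 0: [1]
Peg 1: [2]
Peg 2: [4, 3]

After move 3 (0->2):
Peg 0: []
Peg 1: [2]
Peg 2: [4, 3, 1]

After move 4 (2->1):
Peg 0: []
Peg 1: [2, 1]
Peg 2: [4, 3]

After move 5 (1->2):
Peg 0: []
Peg 1: [2]
Peg 2: [4, 3, 1]

After move 6 (2->1):
Peg 0: []
Peg 1: [2, 1]
Peg 2: [4, 3]

After move 7 (1->0):
Peg 0: [1]
Peg 1: [2]
Peg 2: [4, 3]

After move 8 (0->2):
Peg 0: []
Peg 1: [2]
Peg 2: [4, 3, 1]

After move 9 (1->0):
Peg 0: [2]
Peg 1: []
Peg 2: [4, 3, 1]

After move 10 (2->1):
Peg 0: [2]
Peg 1: [1]
Peg 2: [4, 3]

Answer: Peg 0: [2]
Peg 1: [1]
Peg 2: [4, 3]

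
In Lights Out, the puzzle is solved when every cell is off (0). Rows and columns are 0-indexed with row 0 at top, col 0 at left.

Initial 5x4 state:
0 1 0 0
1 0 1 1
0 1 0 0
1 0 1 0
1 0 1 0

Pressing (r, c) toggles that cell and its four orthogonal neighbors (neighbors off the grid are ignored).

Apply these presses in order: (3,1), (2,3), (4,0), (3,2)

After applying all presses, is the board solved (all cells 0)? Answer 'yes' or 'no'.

Answer: no

Derivation:
After press 1 at (3,1):
0 1 0 0
1 0 1 1
0 0 0 0
0 1 0 0
1 1 1 0

After press 2 at (2,3):
0 1 0 0
1 0 1 0
0 0 1 1
0 1 0 1
1 1 1 0

After press 3 at (4,0):
0 1 0 0
1 0 1 0
0 0 1 1
1 1 0 1
0 0 1 0

After press 4 at (3,2):
0 1 0 0
1 0 1 0
0 0 0 1
1 0 1 0
0 0 0 0

Lights still on: 6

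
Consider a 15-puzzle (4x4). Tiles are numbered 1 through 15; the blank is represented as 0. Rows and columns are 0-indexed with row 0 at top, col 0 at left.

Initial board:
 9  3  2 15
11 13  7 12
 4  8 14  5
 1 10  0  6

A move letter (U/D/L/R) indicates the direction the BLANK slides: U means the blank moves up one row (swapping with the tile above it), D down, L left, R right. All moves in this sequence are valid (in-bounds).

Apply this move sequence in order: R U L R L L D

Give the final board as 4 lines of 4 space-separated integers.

Answer:  9  3  2 15
11 13  7 12
 4 10  8 14
 1  0  6  5

Derivation:
After move 1 (R):
 9  3  2 15
11 13  7 12
 4  8 14  5
 1 10  6  0

After move 2 (U):
 9  3  2 15
11 13  7 12
 4  8 14  0
 1 10  6  5

After move 3 (L):
 9  3  2 15
11 13  7 12
 4  8  0 14
 1 10  6  5

After move 4 (R):
 9  3  2 15
11 13  7 12
 4  8 14  0
 1 10  6  5

After move 5 (L):
 9  3  2 15
11 13  7 12
 4  8  0 14
 1 10  6  5

After move 6 (L):
 9  3  2 15
11 13  7 12
 4  0  8 14
 1 10  6  5

After move 7 (D):
 9  3  2 15
11 13  7 12
 4 10  8 14
 1  0  6  5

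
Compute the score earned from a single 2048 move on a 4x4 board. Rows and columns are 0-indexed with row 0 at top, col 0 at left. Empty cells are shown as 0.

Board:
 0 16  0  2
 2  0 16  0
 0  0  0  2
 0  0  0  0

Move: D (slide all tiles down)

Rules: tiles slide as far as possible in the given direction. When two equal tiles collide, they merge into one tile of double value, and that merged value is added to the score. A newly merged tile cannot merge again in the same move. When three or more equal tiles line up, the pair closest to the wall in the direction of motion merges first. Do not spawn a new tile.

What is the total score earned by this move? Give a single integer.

Answer: 4

Derivation:
Slide down:
col 0: [0, 2, 0, 0] -> [0, 0, 0, 2]  score +0 (running 0)
col 1: [16, 0, 0, 0] -> [0, 0, 0, 16]  score +0 (running 0)
col 2: [0, 16, 0, 0] -> [0, 0, 0, 16]  score +0 (running 0)
col 3: [2, 0, 2, 0] -> [0, 0, 0, 4]  score +4 (running 4)
Board after move:
 0  0  0  0
 0  0  0  0
 0  0  0  0
 2 16 16  4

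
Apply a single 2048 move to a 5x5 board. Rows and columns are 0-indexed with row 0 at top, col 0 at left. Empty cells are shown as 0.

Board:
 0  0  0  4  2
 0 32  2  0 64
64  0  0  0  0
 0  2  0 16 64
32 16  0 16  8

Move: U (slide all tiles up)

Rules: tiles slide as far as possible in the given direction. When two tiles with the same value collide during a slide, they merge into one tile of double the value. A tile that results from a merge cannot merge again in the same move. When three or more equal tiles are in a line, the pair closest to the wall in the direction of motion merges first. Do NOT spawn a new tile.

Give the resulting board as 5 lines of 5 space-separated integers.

Answer:  64  32   2   4   2
 32   2   0  32 128
  0  16   0   0   8
  0   0   0   0   0
  0   0   0   0   0

Derivation:
Slide up:
col 0: [0, 0, 64, 0, 32] -> [64, 32, 0, 0, 0]
col 1: [0, 32, 0, 2, 16] -> [32, 2, 16, 0, 0]
col 2: [0, 2, 0, 0, 0] -> [2, 0, 0, 0, 0]
col 3: [4, 0, 0, 16, 16] -> [4, 32, 0, 0, 0]
col 4: [2, 64, 0, 64, 8] -> [2, 128, 8, 0, 0]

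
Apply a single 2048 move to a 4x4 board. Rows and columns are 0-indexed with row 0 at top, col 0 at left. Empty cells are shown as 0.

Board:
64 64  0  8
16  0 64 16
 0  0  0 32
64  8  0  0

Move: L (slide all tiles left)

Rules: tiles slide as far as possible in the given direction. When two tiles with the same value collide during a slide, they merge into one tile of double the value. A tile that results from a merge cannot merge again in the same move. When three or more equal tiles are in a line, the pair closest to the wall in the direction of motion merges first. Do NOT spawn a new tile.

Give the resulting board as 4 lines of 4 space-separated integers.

Answer: 128   8   0   0
 16  64  16   0
 32   0   0   0
 64   8   0   0

Derivation:
Slide left:
row 0: [64, 64, 0, 8] -> [128, 8, 0, 0]
row 1: [16, 0, 64, 16] -> [16, 64, 16, 0]
row 2: [0, 0, 0, 32] -> [32, 0, 0, 0]
row 3: [64, 8, 0, 0] -> [64, 8, 0, 0]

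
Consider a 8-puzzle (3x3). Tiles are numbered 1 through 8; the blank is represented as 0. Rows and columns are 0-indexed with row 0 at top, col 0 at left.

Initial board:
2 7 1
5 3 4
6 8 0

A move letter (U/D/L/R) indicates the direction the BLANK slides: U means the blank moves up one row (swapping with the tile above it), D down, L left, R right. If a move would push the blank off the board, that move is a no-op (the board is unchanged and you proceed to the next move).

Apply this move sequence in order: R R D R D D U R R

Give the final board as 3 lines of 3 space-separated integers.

After move 1 (R):
2 7 1
5 3 4
6 8 0

After move 2 (R):
2 7 1
5 3 4
6 8 0

After move 3 (D):
2 7 1
5 3 4
6 8 0

After move 4 (R):
2 7 1
5 3 4
6 8 0

After move 5 (D):
2 7 1
5 3 4
6 8 0

After move 6 (D):
2 7 1
5 3 4
6 8 0

After move 7 (U):
2 7 1
5 3 0
6 8 4

After move 8 (R):
2 7 1
5 3 0
6 8 4

After move 9 (R):
2 7 1
5 3 0
6 8 4

Answer: 2 7 1
5 3 0
6 8 4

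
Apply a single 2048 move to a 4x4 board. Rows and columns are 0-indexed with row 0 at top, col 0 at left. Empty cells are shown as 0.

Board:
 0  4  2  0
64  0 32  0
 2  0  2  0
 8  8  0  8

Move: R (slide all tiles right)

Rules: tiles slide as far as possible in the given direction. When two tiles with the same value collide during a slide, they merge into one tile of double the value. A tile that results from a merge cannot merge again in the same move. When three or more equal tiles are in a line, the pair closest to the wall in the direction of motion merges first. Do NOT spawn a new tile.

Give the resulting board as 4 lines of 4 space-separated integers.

Answer:  0  0  4  2
 0  0 64 32
 0  0  0  4
 0  0  8 16

Derivation:
Slide right:
row 0: [0, 4, 2, 0] -> [0, 0, 4, 2]
row 1: [64, 0, 32, 0] -> [0, 0, 64, 32]
row 2: [2, 0, 2, 0] -> [0, 0, 0, 4]
row 3: [8, 8, 0, 8] -> [0, 0, 8, 16]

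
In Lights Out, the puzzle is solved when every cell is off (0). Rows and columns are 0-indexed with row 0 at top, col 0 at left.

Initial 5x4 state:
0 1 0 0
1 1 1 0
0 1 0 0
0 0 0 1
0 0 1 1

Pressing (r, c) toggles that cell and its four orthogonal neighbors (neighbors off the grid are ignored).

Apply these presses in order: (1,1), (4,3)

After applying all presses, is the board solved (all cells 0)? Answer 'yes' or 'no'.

After press 1 at (1,1):
0 0 0 0
0 0 0 0
0 0 0 0
0 0 0 1
0 0 1 1

After press 2 at (4,3):
0 0 0 0
0 0 0 0
0 0 0 0
0 0 0 0
0 0 0 0

Lights still on: 0

Answer: yes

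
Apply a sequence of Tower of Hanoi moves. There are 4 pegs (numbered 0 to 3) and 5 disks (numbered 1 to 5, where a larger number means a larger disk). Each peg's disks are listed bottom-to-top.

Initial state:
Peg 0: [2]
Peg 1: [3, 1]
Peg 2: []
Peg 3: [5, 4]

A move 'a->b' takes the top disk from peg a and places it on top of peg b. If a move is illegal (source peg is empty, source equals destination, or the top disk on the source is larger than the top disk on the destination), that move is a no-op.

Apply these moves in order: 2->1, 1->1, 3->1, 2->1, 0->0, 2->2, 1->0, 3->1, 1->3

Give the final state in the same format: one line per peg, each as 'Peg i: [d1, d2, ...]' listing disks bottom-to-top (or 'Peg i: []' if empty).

Answer: Peg 0: [2, 1]
Peg 1: []
Peg 2: []
Peg 3: [5, 4, 3]

Derivation:
After move 1 (2->1):
Peg 0: [2]
Peg 1: [3, 1]
Peg 2: []
Peg 3: [5, 4]

After move 2 (1->1):
Peg 0: [2]
Peg 1: [3, 1]
Peg 2: []
Peg 3: [5, 4]

After move 3 (3->1):
Peg 0: [2]
Peg 1: [3, 1]
Peg 2: []
Peg 3: [5, 4]

After move 4 (2->1):
Peg 0: [2]
Peg 1: [3, 1]
Peg 2: []
Peg 3: [5, 4]

After move 5 (0->0):
Peg 0: [2]
Peg 1: [3, 1]
Peg 2: []
Peg 3: [5, 4]

After move 6 (2->2):
Peg 0: [2]
Peg 1: [3, 1]
Peg 2: []
Peg 3: [5, 4]

After move 7 (1->0):
Peg 0: [2, 1]
Peg 1: [3]
Peg 2: []
Peg 3: [5, 4]

After move 8 (3->1):
Peg 0: [2, 1]
Peg 1: [3]
Peg 2: []
Peg 3: [5, 4]

After move 9 (1->3):
Peg 0: [2, 1]
Peg 1: []
Peg 2: []
Peg 3: [5, 4, 3]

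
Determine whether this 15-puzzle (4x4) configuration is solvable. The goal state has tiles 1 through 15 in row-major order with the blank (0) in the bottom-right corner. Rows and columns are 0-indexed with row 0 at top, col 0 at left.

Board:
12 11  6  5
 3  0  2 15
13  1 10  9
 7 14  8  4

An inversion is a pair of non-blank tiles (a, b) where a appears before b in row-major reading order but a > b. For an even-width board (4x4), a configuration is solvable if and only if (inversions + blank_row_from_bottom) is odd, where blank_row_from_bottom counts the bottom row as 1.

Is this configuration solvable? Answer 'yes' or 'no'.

Answer: yes

Derivation:
Inversions: 58
Blank is in row 1 (0-indexed from top), which is row 3 counting from the bottom (bottom = 1).
58 + 3 = 61, which is odd, so the puzzle is solvable.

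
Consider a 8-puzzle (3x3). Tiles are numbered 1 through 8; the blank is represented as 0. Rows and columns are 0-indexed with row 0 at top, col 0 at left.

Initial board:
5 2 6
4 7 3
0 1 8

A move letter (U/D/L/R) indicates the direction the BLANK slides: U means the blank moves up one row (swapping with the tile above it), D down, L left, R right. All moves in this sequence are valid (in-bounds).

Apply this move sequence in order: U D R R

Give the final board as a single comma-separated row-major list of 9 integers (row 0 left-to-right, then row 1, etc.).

Answer: 5, 2, 6, 4, 7, 3, 1, 8, 0

Derivation:
After move 1 (U):
5 2 6
0 7 3
4 1 8

After move 2 (D):
5 2 6
4 7 3
0 1 8

After move 3 (R):
5 2 6
4 7 3
1 0 8

After move 4 (R):
5 2 6
4 7 3
1 8 0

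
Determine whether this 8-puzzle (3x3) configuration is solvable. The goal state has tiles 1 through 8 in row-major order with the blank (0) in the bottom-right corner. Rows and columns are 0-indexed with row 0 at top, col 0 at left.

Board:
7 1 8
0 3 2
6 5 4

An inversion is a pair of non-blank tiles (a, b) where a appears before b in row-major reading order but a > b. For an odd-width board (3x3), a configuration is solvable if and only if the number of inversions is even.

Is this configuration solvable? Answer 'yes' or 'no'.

Answer: no

Derivation:
Inversions (pairs i<j in row-major order where tile[i] > tile[j] > 0): 15
15 is odd, so the puzzle is not solvable.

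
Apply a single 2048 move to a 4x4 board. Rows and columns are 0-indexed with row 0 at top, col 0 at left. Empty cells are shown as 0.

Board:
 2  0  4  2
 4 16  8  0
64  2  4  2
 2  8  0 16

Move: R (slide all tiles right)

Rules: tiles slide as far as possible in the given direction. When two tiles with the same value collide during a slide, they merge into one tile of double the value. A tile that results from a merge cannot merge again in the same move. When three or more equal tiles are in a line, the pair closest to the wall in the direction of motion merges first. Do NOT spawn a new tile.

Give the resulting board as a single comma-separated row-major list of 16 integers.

Slide right:
row 0: [2, 0, 4, 2] -> [0, 2, 4, 2]
row 1: [4, 16, 8, 0] -> [0, 4, 16, 8]
row 2: [64, 2, 4, 2] -> [64, 2, 4, 2]
row 3: [2, 8, 0, 16] -> [0, 2, 8, 16]

Answer: 0, 2, 4, 2, 0, 4, 16, 8, 64, 2, 4, 2, 0, 2, 8, 16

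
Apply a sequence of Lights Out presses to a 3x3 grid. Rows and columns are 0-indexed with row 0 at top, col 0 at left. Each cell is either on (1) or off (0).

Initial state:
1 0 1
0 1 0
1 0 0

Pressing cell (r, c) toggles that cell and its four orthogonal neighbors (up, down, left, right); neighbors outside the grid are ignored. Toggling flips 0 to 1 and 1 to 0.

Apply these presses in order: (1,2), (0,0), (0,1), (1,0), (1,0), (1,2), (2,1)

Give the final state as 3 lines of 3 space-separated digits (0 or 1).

Answer: 1 0 0
1 1 0
0 1 1

Derivation:
After press 1 at (1,2):
1 0 0
0 0 1
1 0 1

After press 2 at (0,0):
0 1 0
1 0 1
1 0 1

After press 3 at (0,1):
1 0 1
1 1 1
1 0 1

After press 4 at (1,0):
0 0 1
0 0 1
0 0 1

After press 5 at (1,0):
1 0 1
1 1 1
1 0 1

After press 6 at (1,2):
1 0 0
1 0 0
1 0 0

After press 7 at (2,1):
1 0 0
1 1 0
0 1 1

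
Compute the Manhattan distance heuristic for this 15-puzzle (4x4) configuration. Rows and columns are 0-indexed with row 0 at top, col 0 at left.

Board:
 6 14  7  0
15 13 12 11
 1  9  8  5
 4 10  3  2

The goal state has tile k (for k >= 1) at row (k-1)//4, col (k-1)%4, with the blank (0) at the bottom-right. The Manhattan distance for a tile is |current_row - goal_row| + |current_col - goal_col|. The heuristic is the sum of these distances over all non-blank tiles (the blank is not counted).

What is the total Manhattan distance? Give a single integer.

Answer: 41

Derivation:
Tile 6: (0,0)->(1,1) = 2
Tile 14: (0,1)->(3,1) = 3
Tile 7: (0,2)->(1,2) = 1
Tile 15: (1,0)->(3,2) = 4
Tile 13: (1,1)->(3,0) = 3
Tile 12: (1,2)->(2,3) = 2
Tile 11: (1,3)->(2,2) = 2
Tile 1: (2,0)->(0,0) = 2
Tile 9: (2,1)->(2,0) = 1
Tile 8: (2,2)->(1,3) = 2
Tile 5: (2,3)->(1,0) = 4
Tile 4: (3,0)->(0,3) = 6
Tile 10: (3,1)->(2,1) = 1
Tile 3: (3,2)->(0,2) = 3
Tile 2: (3,3)->(0,1) = 5
Sum: 2 + 3 + 1 + 4 + 3 + 2 + 2 + 2 + 1 + 2 + 4 + 6 + 1 + 3 + 5 = 41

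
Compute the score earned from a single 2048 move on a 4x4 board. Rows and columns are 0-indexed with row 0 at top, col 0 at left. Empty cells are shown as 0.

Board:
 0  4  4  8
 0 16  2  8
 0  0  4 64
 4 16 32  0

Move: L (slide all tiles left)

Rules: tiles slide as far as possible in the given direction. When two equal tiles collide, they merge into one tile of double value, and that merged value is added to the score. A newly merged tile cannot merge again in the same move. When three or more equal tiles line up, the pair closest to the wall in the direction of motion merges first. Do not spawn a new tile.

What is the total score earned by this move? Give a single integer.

Answer: 8

Derivation:
Slide left:
row 0: [0, 4, 4, 8] -> [8, 8, 0, 0]  score +8 (running 8)
row 1: [0, 16, 2, 8] -> [16, 2, 8, 0]  score +0 (running 8)
row 2: [0, 0, 4, 64] -> [4, 64, 0, 0]  score +0 (running 8)
row 3: [4, 16, 32, 0] -> [4, 16, 32, 0]  score +0 (running 8)
Board after move:
 8  8  0  0
16  2  8  0
 4 64  0  0
 4 16 32  0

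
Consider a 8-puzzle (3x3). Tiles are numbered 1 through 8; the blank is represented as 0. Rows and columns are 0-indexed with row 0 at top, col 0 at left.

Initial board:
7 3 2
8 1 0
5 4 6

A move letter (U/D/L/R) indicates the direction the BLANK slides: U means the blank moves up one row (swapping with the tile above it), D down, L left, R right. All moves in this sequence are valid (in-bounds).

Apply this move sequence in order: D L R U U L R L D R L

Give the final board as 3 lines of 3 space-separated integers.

Answer: 7 1 3
8 0 2
5 4 6

Derivation:
After move 1 (D):
7 3 2
8 1 6
5 4 0

After move 2 (L):
7 3 2
8 1 6
5 0 4

After move 3 (R):
7 3 2
8 1 6
5 4 0

After move 4 (U):
7 3 2
8 1 0
5 4 6

After move 5 (U):
7 3 0
8 1 2
5 4 6

After move 6 (L):
7 0 3
8 1 2
5 4 6

After move 7 (R):
7 3 0
8 1 2
5 4 6

After move 8 (L):
7 0 3
8 1 2
5 4 6

After move 9 (D):
7 1 3
8 0 2
5 4 6

After move 10 (R):
7 1 3
8 2 0
5 4 6

After move 11 (L):
7 1 3
8 0 2
5 4 6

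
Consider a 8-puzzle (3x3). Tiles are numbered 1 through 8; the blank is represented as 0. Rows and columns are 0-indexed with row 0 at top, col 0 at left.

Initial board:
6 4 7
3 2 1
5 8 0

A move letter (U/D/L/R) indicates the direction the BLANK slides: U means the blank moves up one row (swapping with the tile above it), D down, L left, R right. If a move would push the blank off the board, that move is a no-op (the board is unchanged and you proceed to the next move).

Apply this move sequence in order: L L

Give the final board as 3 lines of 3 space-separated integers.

Answer: 6 4 7
3 2 1
0 5 8

Derivation:
After move 1 (L):
6 4 7
3 2 1
5 0 8

After move 2 (L):
6 4 7
3 2 1
0 5 8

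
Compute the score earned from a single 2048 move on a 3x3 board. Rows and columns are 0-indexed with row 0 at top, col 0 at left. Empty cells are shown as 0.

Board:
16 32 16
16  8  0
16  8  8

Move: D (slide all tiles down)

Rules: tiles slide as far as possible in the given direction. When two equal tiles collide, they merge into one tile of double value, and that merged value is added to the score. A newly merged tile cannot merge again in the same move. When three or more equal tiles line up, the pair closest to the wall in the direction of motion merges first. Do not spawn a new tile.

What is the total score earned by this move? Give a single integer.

Answer: 48

Derivation:
Slide down:
col 0: [16, 16, 16] -> [0, 16, 32]  score +32 (running 32)
col 1: [32, 8, 8] -> [0, 32, 16]  score +16 (running 48)
col 2: [16, 0, 8] -> [0, 16, 8]  score +0 (running 48)
Board after move:
 0  0  0
16 32 16
32 16  8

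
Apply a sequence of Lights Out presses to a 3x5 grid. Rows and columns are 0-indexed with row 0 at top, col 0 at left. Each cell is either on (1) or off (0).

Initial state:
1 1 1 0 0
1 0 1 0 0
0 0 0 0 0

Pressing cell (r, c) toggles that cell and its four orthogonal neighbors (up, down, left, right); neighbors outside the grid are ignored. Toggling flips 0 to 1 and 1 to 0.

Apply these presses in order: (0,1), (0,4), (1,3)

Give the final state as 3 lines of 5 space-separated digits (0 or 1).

Answer: 0 0 0 0 1
1 1 0 1 0
0 0 0 1 0

Derivation:
After press 1 at (0,1):
0 0 0 0 0
1 1 1 0 0
0 0 0 0 0

After press 2 at (0,4):
0 0 0 1 1
1 1 1 0 1
0 0 0 0 0

After press 3 at (1,3):
0 0 0 0 1
1 1 0 1 0
0 0 0 1 0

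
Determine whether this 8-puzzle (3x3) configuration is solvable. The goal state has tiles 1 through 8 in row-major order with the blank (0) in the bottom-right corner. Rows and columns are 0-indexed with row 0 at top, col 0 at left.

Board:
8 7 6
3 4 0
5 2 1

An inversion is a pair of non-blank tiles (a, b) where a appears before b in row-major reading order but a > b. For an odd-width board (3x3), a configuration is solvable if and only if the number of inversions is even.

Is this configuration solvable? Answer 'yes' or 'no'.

Answer: no

Derivation:
Inversions (pairs i<j in row-major order where tile[i] > tile[j] > 0): 25
25 is odd, so the puzzle is not solvable.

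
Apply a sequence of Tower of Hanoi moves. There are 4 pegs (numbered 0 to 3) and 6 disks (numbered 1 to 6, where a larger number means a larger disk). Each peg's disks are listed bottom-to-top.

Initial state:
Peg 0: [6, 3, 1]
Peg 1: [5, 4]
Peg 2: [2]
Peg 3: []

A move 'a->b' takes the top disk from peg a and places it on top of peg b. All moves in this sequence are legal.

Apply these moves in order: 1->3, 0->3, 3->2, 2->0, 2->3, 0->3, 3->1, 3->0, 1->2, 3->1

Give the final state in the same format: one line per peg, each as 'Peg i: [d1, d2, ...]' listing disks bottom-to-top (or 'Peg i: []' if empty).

After move 1 (1->3):
Peg 0: [6, 3, 1]
Peg 1: [5]
Peg 2: [2]
Peg 3: [4]

After move 2 (0->3):
Peg 0: [6, 3]
Peg 1: [5]
Peg 2: [2]
Peg 3: [4, 1]

After move 3 (3->2):
Peg 0: [6, 3]
Peg 1: [5]
Peg 2: [2, 1]
Peg 3: [4]

After move 4 (2->0):
Peg 0: [6, 3, 1]
Peg 1: [5]
Peg 2: [2]
Peg 3: [4]

After move 5 (2->3):
Peg 0: [6, 3, 1]
Peg 1: [5]
Peg 2: []
Peg 3: [4, 2]

After move 6 (0->3):
Peg 0: [6, 3]
Peg 1: [5]
Peg 2: []
Peg 3: [4, 2, 1]

After move 7 (3->1):
Peg 0: [6, 3]
Peg 1: [5, 1]
Peg 2: []
Peg 3: [4, 2]

After move 8 (3->0):
Peg 0: [6, 3, 2]
Peg 1: [5, 1]
Peg 2: []
Peg 3: [4]

After move 9 (1->2):
Peg 0: [6, 3, 2]
Peg 1: [5]
Peg 2: [1]
Peg 3: [4]

After move 10 (3->1):
Peg 0: [6, 3, 2]
Peg 1: [5, 4]
Peg 2: [1]
Peg 3: []

Answer: Peg 0: [6, 3, 2]
Peg 1: [5, 4]
Peg 2: [1]
Peg 3: []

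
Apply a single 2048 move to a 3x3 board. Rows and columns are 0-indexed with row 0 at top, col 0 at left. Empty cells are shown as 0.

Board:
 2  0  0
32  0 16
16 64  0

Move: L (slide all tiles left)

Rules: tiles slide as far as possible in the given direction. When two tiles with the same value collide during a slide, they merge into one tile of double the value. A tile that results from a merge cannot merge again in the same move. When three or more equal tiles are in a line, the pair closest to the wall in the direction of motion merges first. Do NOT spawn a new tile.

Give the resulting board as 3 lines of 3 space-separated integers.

Slide left:
row 0: [2, 0, 0] -> [2, 0, 0]
row 1: [32, 0, 16] -> [32, 16, 0]
row 2: [16, 64, 0] -> [16, 64, 0]

Answer:  2  0  0
32 16  0
16 64  0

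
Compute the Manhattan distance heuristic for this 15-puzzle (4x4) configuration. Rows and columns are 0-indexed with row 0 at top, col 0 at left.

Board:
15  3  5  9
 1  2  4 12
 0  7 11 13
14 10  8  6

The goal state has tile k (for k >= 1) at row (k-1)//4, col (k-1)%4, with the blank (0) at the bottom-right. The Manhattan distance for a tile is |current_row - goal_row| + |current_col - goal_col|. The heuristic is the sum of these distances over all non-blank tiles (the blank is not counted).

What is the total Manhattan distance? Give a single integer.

Tile 15: (0,0)->(3,2) = 5
Tile 3: (0,1)->(0,2) = 1
Tile 5: (0,2)->(1,0) = 3
Tile 9: (0,3)->(2,0) = 5
Tile 1: (1,0)->(0,0) = 1
Tile 2: (1,1)->(0,1) = 1
Tile 4: (1,2)->(0,3) = 2
Tile 12: (1,3)->(2,3) = 1
Tile 7: (2,1)->(1,2) = 2
Tile 11: (2,2)->(2,2) = 0
Tile 13: (2,3)->(3,0) = 4
Tile 14: (3,0)->(3,1) = 1
Tile 10: (3,1)->(2,1) = 1
Tile 8: (3,2)->(1,3) = 3
Tile 6: (3,3)->(1,1) = 4
Sum: 5 + 1 + 3 + 5 + 1 + 1 + 2 + 1 + 2 + 0 + 4 + 1 + 1 + 3 + 4 = 34

Answer: 34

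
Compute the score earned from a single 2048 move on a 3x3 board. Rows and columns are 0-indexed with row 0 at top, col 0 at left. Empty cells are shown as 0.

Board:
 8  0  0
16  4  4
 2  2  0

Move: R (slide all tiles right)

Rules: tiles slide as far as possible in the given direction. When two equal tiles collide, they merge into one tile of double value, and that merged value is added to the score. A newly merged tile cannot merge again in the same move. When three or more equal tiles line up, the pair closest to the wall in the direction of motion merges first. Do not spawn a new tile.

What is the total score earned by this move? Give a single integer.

Slide right:
row 0: [8, 0, 0] -> [0, 0, 8]  score +0 (running 0)
row 1: [16, 4, 4] -> [0, 16, 8]  score +8 (running 8)
row 2: [2, 2, 0] -> [0, 0, 4]  score +4 (running 12)
Board after move:
 0  0  8
 0 16  8
 0  0  4

Answer: 12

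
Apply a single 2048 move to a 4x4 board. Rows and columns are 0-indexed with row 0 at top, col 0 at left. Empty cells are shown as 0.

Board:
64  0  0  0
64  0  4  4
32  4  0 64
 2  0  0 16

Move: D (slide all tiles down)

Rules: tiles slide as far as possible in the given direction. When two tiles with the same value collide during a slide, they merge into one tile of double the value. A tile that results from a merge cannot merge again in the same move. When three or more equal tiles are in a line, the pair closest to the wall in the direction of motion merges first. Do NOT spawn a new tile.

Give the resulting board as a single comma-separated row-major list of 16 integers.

Slide down:
col 0: [64, 64, 32, 2] -> [0, 128, 32, 2]
col 1: [0, 0, 4, 0] -> [0, 0, 0, 4]
col 2: [0, 4, 0, 0] -> [0, 0, 0, 4]
col 3: [0, 4, 64, 16] -> [0, 4, 64, 16]

Answer: 0, 0, 0, 0, 128, 0, 0, 4, 32, 0, 0, 64, 2, 4, 4, 16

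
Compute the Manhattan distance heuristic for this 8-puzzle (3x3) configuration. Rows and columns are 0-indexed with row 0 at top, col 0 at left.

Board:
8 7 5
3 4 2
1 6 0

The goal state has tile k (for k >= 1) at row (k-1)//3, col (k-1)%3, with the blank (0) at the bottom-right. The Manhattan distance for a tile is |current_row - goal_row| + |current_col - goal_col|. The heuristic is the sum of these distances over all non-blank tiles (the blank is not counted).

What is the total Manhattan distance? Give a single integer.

Tile 8: at (0,0), goal (2,1), distance |0-2|+|0-1| = 3
Tile 7: at (0,1), goal (2,0), distance |0-2|+|1-0| = 3
Tile 5: at (0,2), goal (1,1), distance |0-1|+|2-1| = 2
Tile 3: at (1,0), goal (0,2), distance |1-0|+|0-2| = 3
Tile 4: at (1,1), goal (1,0), distance |1-1|+|1-0| = 1
Tile 2: at (1,2), goal (0,1), distance |1-0|+|2-1| = 2
Tile 1: at (2,0), goal (0,0), distance |2-0|+|0-0| = 2
Tile 6: at (2,1), goal (1,2), distance |2-1|+|1-2| = 2
Sum: 3 + 3 + 2 + 3 + 1 + 2 + 2 + 2 = 18

Answer: 18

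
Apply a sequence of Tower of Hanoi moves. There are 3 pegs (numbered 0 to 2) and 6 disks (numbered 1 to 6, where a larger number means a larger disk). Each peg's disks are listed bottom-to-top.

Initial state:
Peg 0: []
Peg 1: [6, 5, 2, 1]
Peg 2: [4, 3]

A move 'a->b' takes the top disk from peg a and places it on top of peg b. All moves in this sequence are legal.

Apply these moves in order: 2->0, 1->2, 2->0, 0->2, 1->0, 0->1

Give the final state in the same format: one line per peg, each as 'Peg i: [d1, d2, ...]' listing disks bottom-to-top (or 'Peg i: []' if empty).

After move 1 (2->0):
Peg 0: [3]
Peg 1: [6, 5, 2, 1]
Peg 2: [4]

After move 2 (1->2):
Peg 0: [3]
Peg 1: [6, 5, 2]
Peg 2: [4, 1]

After move 3 (2->0):
Peg 0: [3, 1]
Peg 1: [6, 5, 2]
Peg 2: [4]

After move 4 (0->2):
Peg 0: [3]
Peg 1: [6, 5, 2]
Peg 2: [4, 1]

After move 5 (1->0):
Peg 0: [3, 2]
Peg 1: [6, 5]
Peg 2: [4, 1]

After move 6 (0->1):
Peg 0: [3]
Peg 1: [6, 5, 2]
Peg 2: [4, 1]

Answer: Peg 0: [3]
Peg 1: [6, 5, 2]
Peg 2: [4, 1]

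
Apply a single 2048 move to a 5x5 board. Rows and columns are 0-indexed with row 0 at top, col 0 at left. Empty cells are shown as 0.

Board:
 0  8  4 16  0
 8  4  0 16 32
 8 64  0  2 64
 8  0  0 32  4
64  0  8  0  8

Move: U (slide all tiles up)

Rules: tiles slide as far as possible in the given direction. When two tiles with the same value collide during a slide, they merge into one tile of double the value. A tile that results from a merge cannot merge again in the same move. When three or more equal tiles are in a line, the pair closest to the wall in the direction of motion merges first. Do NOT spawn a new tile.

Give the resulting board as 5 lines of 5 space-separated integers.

Slide up:
col 0: [0, 8, 8, 8, 64] -> [16, 8, 64, 0, 0]
col 1: [8, 4, 64, 0, 0] -> [8, 4, 64, 0, 0]
col 2: [4, 0, 0, 0, 8] -> [4, 8, 0, 0, 0]
col 3: [16, 16, 2, 32, 0] -> [32, 2, 32, 0, 0]
col 4: [0, 32, 64, 4, 8] -> [32, 64, 4, 8, 0]

Answer: 16  8  4 32 32
 8  4  8  2 64
64 64  0 32  4
 0  0  0  0  8
 0  0  0  0  0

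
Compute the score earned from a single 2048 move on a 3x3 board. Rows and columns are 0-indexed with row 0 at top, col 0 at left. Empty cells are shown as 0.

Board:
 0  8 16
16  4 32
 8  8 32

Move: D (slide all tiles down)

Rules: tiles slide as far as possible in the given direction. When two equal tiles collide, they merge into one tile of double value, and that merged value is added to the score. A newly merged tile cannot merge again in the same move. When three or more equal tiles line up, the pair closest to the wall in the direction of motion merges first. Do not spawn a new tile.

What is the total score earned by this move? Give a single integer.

Slide down:
col 0: [0, 16, 8] -> [0, 16, 8]  score +0 (running 0)
col 1: [8, 4, 8] -> [8, 4, 8]  score +0 (running 0)
col 2: [16, 32, 32] -> [0, 16, 64]  score +64 (running 64)
Board after move:
 0  8  0
16  4 16
 8  8 64

Answer: 64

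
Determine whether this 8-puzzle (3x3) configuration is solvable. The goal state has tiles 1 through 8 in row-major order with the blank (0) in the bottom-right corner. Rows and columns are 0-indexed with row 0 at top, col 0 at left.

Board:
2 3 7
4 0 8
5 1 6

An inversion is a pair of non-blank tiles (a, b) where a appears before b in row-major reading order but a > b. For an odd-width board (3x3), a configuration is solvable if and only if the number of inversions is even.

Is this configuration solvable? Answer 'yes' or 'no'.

Inversions (pairs i<j in row-major order where tile[i] > tile[j] > 0): 11
11 is odd, so the puzzle is not solvable.

Answer: no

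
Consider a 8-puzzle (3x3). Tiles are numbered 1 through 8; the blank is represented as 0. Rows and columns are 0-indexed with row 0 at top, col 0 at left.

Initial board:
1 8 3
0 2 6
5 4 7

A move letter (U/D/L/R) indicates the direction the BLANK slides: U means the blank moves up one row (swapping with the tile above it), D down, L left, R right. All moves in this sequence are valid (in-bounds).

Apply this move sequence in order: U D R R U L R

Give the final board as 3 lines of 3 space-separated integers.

After move 1 (U):
0 8 3
1 2 6
5 4 7

After move 2 (D):
1 8 3
0 2 6
5 4 7

After move 3 (R):
1 8 3
2 0 6
5 4 7

After move 4 (R):
1 8 3
2 6 0
5 4 7

After move 5 (U):
1 8 0
2 6 3
5 4 7

After move 6 (L):
1 0 8
2 6 3
5 4 7

After move 7 (R):
1 8 0
2 6 3
5 4 7

Answer: 1 8 0
2 6 3
5 4 7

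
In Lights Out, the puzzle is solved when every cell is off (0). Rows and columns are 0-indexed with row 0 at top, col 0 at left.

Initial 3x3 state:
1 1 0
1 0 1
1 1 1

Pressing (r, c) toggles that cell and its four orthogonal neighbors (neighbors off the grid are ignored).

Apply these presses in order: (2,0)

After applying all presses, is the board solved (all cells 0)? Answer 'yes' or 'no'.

Answer: no

Derivation:
After press 1 at (2,0):
1 1 0
0 0 1
0 0 1

Lights still on: 4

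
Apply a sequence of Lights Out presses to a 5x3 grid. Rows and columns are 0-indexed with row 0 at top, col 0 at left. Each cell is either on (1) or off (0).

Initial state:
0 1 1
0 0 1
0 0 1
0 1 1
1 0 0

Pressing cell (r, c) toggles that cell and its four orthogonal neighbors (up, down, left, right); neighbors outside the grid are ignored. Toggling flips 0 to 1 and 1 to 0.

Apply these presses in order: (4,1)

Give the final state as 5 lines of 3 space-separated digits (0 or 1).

Answer: 0 1 1
0 0 1
0 0 1
0 0 1
0 1 1

Derivation:
After press 1 at (4,1):
0 1 1
0 0 1
0 0 1
0 0 1
0 1 1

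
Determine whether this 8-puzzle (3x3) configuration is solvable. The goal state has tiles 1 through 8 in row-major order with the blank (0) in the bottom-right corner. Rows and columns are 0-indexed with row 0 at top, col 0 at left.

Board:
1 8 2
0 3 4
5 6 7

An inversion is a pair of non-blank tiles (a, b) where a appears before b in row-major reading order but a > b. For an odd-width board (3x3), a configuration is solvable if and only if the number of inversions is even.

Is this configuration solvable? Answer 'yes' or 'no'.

Inversions (pairs i<j in row-major order where tile[i] > tile[j] > 0): 6
6 is even, so the puzzle is solvable.

Answer: yes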